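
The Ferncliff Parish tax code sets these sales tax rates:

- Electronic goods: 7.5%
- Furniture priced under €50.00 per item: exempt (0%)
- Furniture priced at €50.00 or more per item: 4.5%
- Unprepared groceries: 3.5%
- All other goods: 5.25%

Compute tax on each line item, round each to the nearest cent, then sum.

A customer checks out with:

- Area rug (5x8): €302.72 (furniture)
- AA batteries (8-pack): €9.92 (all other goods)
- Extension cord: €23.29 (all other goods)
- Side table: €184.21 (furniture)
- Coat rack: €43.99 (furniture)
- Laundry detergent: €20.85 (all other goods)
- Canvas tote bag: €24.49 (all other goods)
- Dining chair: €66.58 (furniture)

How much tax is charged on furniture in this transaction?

Area rug (5x8) €302.72: furniture, €50.00 or more → 4.5% → €13.62
Side table €184.21: furniture, €50.00 or more → 4.5% → €8.29
Coat rack €43.99: furniture, under €50.00 → 0% → €0.00
Dining chair €66.58: furniture, €50.00 or more → 4.5% → €3.00
Tax on furniture = €13.62 + €8.29 + €0.00 + €3.00 = €24.91

€24.91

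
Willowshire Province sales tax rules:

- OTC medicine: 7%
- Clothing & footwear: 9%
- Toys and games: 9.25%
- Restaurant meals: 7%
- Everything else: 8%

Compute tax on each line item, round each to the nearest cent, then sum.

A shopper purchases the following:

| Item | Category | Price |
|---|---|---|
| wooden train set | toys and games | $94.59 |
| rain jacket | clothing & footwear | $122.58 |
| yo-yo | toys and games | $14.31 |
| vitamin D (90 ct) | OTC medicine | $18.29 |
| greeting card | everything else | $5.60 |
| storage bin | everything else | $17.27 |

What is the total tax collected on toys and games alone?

Wooden train set $94.59: toys and games → 9.25% → $8.75
Yo-yo $14.31: toys and games → 9.25% → $1.32
Tax on toys and games = $8.75 + $1.32 = $10.07

$10.07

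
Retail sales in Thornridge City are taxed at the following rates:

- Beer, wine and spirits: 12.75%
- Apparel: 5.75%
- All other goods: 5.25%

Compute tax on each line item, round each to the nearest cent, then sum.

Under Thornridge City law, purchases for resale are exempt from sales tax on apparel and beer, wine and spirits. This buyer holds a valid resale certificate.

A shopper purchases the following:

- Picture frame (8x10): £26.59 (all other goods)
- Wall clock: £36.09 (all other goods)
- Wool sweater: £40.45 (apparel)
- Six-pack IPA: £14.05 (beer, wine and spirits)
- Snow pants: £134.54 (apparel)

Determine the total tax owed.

Picture frame (8x10) £26.59: all other goods → 5.25% → £1.40
Wall clock £36.09: all other goods → 5.25% → £1.89
Wool sweater £40.45: apparel, buyer-exempt → 0% → £0.00
Six-pack IPA £14.05: beer, wine and spirits, buyer-exempt → 0% → £0.00
Snow pants £134.54: apparel, buyer-exempt → 0% → £0.00
Total tax = £1.40 + £1.89 = £3.29

£3.29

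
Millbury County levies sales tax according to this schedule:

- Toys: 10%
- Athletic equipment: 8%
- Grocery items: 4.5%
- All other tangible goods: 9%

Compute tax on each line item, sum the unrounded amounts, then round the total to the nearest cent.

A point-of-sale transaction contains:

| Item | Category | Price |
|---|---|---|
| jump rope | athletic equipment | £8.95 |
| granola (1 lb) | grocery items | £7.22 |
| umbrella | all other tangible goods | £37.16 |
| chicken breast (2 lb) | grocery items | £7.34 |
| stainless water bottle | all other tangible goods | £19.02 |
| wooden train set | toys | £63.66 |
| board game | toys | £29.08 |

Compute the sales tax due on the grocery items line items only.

£0.66

Granola (1 lb) £7.22: grocery items → 4.5% → £0.3249
Chicken breast (2 lb) £7.34: grocery items → 4.5% → £0.3303
Tax on grocery items: unrounded sum = £0.6552 → £0.66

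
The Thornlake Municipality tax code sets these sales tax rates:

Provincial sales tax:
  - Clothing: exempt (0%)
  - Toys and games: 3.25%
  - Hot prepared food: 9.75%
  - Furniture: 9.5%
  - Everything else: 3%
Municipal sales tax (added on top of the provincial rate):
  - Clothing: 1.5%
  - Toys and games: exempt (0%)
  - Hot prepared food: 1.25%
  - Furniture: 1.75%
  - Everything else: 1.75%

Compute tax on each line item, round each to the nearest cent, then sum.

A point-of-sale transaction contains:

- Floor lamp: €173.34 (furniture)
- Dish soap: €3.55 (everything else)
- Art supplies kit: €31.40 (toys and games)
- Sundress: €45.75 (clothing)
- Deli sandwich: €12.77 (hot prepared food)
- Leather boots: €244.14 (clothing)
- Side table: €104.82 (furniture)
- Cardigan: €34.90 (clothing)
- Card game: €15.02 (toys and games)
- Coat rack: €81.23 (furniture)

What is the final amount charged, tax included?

€795.30

Floor lamp €173.34: furniture → 9.5% + 1.75% municipal = 11.25% → €19.50
Dish soap €3.55: everything else → 3% + 1.75% municipal = 4.75% → €0.17
Art supplies kit €31.40: toys and games → 3.25% + 0% municipal = 3.25% → €1.02
Sundress €45.75: clothing → 0% + 1.5% municipal = 1.5% → €0.69
Deli sandwich €12.77: hot prepared food → 9.75% + 1.25% municipal = 11% → €1.40
Leather boots €244.14: clothing → 0% + 1.5% municipal = 1.5% → €3.66
Side table €104.82: furniture → 9.5% + 1.75% municipal = 11.25% → €11.79
Cardigan €34.90: clothing → 0% + 1.5% municipal = 1.5% → €0.52
Card game €15.02: toys and games → 3.25% + 0% municipal = 3.25% → €0.49
Coat rack €81.23: furniture → 9.5% + 1.75% municipal = 11.25% → €9.14
Subtotal = €746.92; tax = €48.38; total due = €795.30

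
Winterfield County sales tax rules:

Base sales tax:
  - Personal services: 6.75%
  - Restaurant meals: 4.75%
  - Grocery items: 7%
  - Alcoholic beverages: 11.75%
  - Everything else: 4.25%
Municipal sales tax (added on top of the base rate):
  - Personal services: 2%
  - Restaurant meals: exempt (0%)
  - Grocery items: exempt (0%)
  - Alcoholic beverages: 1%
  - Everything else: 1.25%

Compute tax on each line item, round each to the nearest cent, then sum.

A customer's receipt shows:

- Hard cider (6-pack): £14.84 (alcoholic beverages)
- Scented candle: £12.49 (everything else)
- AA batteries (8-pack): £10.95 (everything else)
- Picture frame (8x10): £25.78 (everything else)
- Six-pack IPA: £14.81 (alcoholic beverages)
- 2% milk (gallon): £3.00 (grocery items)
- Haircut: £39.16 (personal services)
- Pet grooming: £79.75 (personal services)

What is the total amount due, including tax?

£217.89

Hard cider (6-pack) £14.84: alcoholic beverages → 11.75% + 1% municipal = 12.75% → £1.89
Scented candle £12.49: everything else → 4.25% + 1.25% municipal = 5.5% → £0.69
AA batteries (8-pack) £10.95: everything else → 4.25% + 1.25% municipal = 5.5% → £0.60
Picture frame (8x10) £25.78: everything else → 4.25% + 1.25% municipal = 5.5% → £1.42
Six-pack IPA £14.81: alcoholic beverages → 11.75% + 1% municipal = 12.75% → £1.89
2% milk (gallon) £3.00: grocery items → 7% + 0% municipal = 7% → £0.21
Haircut £39.16: personal services → 6.75% + 2% municipal = 8.75% → £3.43
Pet grooming £79.75: personal services → 6.75% + 2% municipal = 8.75% → £6.98
Subtotal = £200.78; tax = £17.11; total due = £217.89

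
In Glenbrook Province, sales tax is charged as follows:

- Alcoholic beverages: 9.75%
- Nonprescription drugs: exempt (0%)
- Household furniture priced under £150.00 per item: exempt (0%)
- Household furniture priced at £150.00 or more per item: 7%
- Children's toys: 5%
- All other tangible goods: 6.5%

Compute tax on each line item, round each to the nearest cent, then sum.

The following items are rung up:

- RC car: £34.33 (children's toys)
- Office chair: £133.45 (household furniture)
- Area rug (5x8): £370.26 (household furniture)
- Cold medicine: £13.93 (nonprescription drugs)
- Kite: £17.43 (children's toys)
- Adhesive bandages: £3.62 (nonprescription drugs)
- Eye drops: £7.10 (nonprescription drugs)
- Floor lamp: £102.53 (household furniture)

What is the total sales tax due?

£28.51

RC car £34.33: children's toys → 5% → £1.72
Office chair £133.45: household furniture, under £150.00 → 0% → £0.00
Area rug (5x8) £370.26: household furniture, £150.00 or more → 7% → £25.92
Cold medicine £13.93: nonprescription drugs → 0% → £0.00
Kite £17.43: children's toys → 5% → £0.87
Adhesive bandages £3.62: nonprescription drugs → 0% → £0.00
Eye drops £7.10: nonprescription drugs → 0% → £0.00
Floor lamp £102.53: household furniture, under £150.00 → 0% → £0.00
Total tax = £1.72 + £25.92 + £0.87 = £28.51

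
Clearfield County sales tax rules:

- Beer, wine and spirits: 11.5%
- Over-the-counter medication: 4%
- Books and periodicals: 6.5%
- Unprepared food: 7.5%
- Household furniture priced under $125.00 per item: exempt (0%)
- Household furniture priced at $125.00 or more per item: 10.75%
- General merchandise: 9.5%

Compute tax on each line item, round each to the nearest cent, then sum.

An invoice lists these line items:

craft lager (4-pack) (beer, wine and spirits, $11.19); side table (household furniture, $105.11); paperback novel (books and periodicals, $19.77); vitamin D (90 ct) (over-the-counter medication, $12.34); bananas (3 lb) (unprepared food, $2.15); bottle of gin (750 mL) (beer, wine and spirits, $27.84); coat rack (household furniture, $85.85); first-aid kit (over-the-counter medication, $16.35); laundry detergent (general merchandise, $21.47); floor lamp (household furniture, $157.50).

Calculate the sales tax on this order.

$26.05

Craft lager (4-pack) $11.19: beer, wine and spirits → 11.5% → $1.29
Side table $105.11: household furniture, under $125.00 → 0% → $0.00
Paperback novel $19.77: books and periodicals → 6.5% → $1.29
Vitamin D (90 ct) $12.34: over-the-counter medication → 4% → $0.49
Bananas (3 lb) $2.15: unprepared food → 7.5% → $0.16
Bottle of gin (750 mL) $27.84: beer, wine and spirits → 11.5% → $3.20
Coat rack $85.85: household furniture, under $125.00 → 0% → $0.00
First-aid kit $16.35: over-the-counter medication → 4% → $0.65
Laundry detergent $21.47: general merchandise → 9.5% → $2.04
Floor lamp $157.50: household furniture, $125.00 or more → 10.75% → $16.93
Total tax = $1.29 + $1.29 + $0.49 + $0.16 + $3.20 + $0.65 + $2.04 + $16.93 = $26.05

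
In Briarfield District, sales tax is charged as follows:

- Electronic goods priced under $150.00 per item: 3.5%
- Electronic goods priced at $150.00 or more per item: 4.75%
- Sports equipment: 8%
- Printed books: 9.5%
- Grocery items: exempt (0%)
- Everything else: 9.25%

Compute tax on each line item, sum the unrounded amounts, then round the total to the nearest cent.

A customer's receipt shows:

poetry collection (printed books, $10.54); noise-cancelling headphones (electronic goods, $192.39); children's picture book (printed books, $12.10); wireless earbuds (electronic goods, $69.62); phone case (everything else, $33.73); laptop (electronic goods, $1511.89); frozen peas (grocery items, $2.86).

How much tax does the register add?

Poetry collection $10.54: printed books → 9.5% → $1.0013
Noise-cancelling headphones $192.39: electronic goods, $150.00 or more → 4.75% → $9.138525
Children's picture book $12.10: printed books → 9.5% → $1.1495
Wireless earbuds $69.62: electronic goods, under $150.00 → 3.5% → $2.4367
Phone case $33.73: everything else → 9.25% → $3.120025
Laptop $1511.89: electronic goods, $150.00 or more → 4.75% → $71.814775
Frozen peas $2.86: grocery items → 0% → $0.00
Unrounded tax sum = $88.660825 → $88.66

$88.66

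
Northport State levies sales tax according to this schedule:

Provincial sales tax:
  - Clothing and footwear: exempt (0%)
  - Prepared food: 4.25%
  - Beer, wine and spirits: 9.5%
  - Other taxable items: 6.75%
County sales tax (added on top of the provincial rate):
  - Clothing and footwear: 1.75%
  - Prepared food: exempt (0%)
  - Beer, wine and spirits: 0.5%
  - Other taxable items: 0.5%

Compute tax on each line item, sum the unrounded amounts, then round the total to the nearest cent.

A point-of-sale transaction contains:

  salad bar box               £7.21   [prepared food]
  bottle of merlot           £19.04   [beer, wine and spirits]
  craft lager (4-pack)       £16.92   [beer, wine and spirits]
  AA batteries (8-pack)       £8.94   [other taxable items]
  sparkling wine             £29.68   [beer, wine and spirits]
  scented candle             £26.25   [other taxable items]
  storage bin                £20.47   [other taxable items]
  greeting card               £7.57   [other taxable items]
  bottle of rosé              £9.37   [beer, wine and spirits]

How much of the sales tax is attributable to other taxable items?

AA batteries (8-pack) £8.94: other taxable items → 6.75% + 0.5% county = 7.25% → £0.64815
Scented candle £26.25: other taxable items → 6.75% + 0.5% county = 7.25% → £1.903125
Storage bin £20.47: other taxable items → 6.75% + 0.5% county = 7.25% → £1.484075
Greeting card £7.57: other taxable items → 6.75% + 0.5% county = 7.25% → £0.548825
Tax on other taxable items: unrounded sum = £4.584175 → £4.58

£4.58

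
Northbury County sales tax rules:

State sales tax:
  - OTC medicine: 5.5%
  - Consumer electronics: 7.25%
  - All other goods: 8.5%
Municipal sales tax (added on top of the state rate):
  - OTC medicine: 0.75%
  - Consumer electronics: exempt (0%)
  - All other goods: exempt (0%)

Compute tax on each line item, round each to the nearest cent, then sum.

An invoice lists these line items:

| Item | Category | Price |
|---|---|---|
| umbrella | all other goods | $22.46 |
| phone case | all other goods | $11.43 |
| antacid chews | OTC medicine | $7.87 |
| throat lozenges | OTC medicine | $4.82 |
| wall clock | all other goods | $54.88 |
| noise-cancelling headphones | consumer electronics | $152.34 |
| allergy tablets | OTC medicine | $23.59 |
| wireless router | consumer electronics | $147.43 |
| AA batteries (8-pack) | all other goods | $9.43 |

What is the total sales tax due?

$32.33

Umbrella $22.46: all other goods → 8.5% + 0% municipal = 8.5% → $1.91
Phone case $11.43: all other goods → 8.5% + 0% municipal = 8.5% → $0.97
Antacid chews $7.87: OTC medicine → 5.5% + 0.75% municipal = 6.25% → $0.49
Throat lozenges $4.82: OTC medicine → 5.5% + 0.75% municipal = 6.25% → $0.30
Wall clock $54.88: all other goods → 8.5% + 0% municipal = 8.5% → $4.66
Noise-cancelling headphones $152.34: consumer electronics → 7.25% + 0% municipal = 7.25% → $11.04
Allergy tablets $23.59: OTC medicine → 5.5% + 0.75% municipal = 6.25% → $1.47
Wireless router $147.43: consumer electronics → 7.25% + 0% municipal = 7.25% → $10.69
AA batteries (8-pack) $9.43: all other goods → 8.5% + 0% municipal = 8.5% → $0.80
Total tax = $1.91 + $0.97 + $0.49 + $0.30 + $4.66 + $11.04 + $1.47 + $10.69 + $0.80 = $32.33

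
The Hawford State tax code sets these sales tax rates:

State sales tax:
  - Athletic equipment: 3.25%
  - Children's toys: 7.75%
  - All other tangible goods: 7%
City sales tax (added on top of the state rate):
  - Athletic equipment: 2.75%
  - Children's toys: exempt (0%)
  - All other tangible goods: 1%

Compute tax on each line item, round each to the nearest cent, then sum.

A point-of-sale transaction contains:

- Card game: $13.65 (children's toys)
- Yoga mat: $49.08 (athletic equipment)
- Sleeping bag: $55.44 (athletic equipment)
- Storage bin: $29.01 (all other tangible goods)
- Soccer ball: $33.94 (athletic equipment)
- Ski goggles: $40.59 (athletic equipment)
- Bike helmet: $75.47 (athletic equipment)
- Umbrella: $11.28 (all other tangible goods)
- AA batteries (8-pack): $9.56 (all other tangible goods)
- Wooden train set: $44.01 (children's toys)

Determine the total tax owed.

Card game $13.65: children's toys → 7.75% + 0% city = 7.75% → $1.06
Yoga mat $49.08: athletic equipment → 3.25% + 2.75% city = 6% → $2.94
Sleeping bag $55.44: athletic equipment → 3.25% + 2.75% city = 6% → $3.33
Storage bin $29.01: all other tangible goods → 7% + 1% city = 8% → $2.32
Soccer ball $33.94: athletic equipment → 3.25% + 2.75% city = 6% → $2.04
Ski goggles $40.59: athletic equipment → 3.25% + 2.75% city = 6% → $2.44
Bike helmet $75.47: athletic equipment → 3.25% + 2.75% city = 6% → $4.53
Umbrella $11.28: all other tangible goods → 7% + 1% city = 8% → $0.90
AA batteries (8-pack) $9.56: all other tangible goods → 7% + 1% city = 8% → $0.76
Wooden train set $44.01: children's toys → 7.75% + 0% city = 7.75% → $3.41
Total tax = $1.06 + $2.94 + $3.33 + $2.32 + $2.04 + $2.44 + $4.53 + $0.90 + $0.76 + $3.41 = $23.73

$23.73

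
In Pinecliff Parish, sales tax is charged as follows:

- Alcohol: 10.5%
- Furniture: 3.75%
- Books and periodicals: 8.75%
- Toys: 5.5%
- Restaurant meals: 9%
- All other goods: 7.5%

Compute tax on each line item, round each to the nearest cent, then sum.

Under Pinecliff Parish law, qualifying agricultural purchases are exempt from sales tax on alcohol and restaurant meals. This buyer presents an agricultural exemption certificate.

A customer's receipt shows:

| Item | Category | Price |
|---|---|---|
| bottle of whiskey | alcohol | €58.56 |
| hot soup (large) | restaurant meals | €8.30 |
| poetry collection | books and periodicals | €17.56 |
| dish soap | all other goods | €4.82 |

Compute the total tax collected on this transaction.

Bottle of whiskey €58.56: alcohol, buyer-exempt → 0% → €0.00
Hot soup (large) €8.30: restaurant meals, buyer-exempt → 0% → €0.00
Poetry collection €17.56: books and periodicals → 8.75% → €1.54
Dish soap €4.82: all other goods → 7.5% → €0.36
Total tax = €1.54 + €0.36 = €1.90

€1.90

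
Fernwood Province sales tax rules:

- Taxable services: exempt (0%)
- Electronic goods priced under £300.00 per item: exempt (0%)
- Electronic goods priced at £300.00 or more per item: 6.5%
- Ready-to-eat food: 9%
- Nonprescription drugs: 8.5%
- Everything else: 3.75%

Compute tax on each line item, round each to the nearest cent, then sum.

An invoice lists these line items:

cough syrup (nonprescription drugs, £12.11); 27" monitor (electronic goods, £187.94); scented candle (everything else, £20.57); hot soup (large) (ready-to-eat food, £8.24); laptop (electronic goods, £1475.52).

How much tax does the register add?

Cough syrup £12.11: nonprescription drugs → 8.5% → £1.03
27" monitor £187.94: electronic goods, under £300.00 → 0% → £0.00
Scented candle £20.57: everything else → 3.75% → £0.77
Hot soup (large) £8.24: ready-to-eat food → 9% → £0.74
Laptop £1475.52: electronic goods, £300.00 or more → 6.5% → £95.91
Total tax = £1.03 + £0.77 + £0.74 + £95.91 = £98.45

£98.45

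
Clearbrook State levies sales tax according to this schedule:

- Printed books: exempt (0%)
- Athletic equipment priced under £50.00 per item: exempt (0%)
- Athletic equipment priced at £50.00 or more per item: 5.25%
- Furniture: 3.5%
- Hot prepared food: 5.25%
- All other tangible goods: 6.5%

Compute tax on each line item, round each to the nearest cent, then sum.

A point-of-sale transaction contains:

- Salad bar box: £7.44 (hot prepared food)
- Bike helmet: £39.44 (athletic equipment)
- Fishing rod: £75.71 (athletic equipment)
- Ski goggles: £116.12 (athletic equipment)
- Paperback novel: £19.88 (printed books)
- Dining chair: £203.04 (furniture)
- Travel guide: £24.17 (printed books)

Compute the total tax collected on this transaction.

Salad bar box £7.44: hot prepared food → 5.25% → £0.39
Bike helmet £39.44: athletic equipment, under £50.00 → 0% → £0.00
Fishing rod £75.71: athletic equipment, £50.00 or more → 5.25% → £3.97
Ski goggles £116.12: athletic equipment, £50.00 or more → 5.25% → £6.10
Paperback novel £19.88: printed books → 0% → £0.00
Dining chair £203.04: furniture → 3.5% → £7.11
Travel guide £24.17: printed books → 0% → £0.00
Total tax = £0.39 + £3.97 + £6.10 + £7.11 = £17.57

£17.57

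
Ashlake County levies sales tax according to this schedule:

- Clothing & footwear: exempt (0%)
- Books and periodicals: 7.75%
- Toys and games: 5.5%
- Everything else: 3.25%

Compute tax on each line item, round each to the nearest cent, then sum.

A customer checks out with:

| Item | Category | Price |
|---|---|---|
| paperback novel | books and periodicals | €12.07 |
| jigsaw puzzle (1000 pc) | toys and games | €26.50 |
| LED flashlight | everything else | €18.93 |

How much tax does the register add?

€3.02

Paperback novel €12.07: books and periodicals → 7.75% → €0.94
Jigsaw puzzle (1000 pc) €26.50: toys and games → 5.5% → €1.46
LED flashlight €18.93: everything else → 3.25% → €0.62
Total tax = €0.94 + €1.46 + €0.62 = €3.02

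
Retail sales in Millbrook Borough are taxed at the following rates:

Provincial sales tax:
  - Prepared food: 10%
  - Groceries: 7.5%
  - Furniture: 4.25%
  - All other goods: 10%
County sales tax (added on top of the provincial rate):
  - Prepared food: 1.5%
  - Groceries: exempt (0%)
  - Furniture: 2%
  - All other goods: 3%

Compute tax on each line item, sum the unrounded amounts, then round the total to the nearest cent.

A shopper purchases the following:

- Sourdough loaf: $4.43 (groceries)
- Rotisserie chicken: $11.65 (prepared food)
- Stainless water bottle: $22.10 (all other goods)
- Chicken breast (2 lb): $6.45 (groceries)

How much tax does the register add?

Sourdough loaf $4.43: groceries → 7.5% + 0% county = 7.5% → $0.33225
Rotisserie chicken $11.65: prepared food → 10% + 1.5% county = 11.5% → $1.33975
Stainless water bottle $22.10: all other goods → 10% + 3% county = 13% → $2.873
Chicken breast (2 lb) $6.45: groceries → 7.5% + 0% county = 7.5% → $0.48375
Unrounded tax sum = $5.02875 → $5.03

$5.03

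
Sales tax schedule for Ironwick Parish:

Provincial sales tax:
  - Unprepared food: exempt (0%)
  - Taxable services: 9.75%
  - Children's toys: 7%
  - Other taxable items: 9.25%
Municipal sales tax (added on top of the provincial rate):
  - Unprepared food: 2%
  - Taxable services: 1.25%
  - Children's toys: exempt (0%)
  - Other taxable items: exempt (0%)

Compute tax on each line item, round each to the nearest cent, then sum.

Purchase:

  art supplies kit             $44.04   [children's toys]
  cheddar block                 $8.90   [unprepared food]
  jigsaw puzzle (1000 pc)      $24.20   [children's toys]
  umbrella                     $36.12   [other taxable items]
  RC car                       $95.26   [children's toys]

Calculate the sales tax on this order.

Art supplies kit $44.04: children's toys → 7% + 0% municipal = 7% → $3.08
Cheddar block $8.90: unprepared food → 0% + 2% municipal = 2% → $0.18
Jigsaw puzzle (1000 pc) $24.20: children's toys → 7% + 0% municipal = 7% → $1.69
Umbrella $36.12: other taxable items → 9.25% + 0% municipal = 9.25% → $3.34
RC car $95.26: children's toys → 7% + 0% municipal = 7% → $6.67
Total tax = $3.08 + $0.18 + $1.69 + $3.34 + $6.67 = $14.96

$14.96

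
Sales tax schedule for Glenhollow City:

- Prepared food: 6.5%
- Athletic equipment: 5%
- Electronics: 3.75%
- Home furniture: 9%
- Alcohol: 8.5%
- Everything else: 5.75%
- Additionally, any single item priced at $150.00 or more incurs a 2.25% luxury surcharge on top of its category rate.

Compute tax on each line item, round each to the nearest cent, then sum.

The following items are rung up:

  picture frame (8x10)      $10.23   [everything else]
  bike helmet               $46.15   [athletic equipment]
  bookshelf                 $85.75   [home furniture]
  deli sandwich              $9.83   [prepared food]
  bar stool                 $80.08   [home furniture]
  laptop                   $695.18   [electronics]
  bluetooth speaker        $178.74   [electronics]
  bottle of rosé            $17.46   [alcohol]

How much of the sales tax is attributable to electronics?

$52.43

Laptop $695.18: electronics → 3.75% + 2.25% surcharge = 6% → $41.71
Bluetooth speaker $178.74: electronics → 3.75% + 2.25% surcharge = 6% → $10.72
Tax on electronics = $41.71 + $10.72 = $52.43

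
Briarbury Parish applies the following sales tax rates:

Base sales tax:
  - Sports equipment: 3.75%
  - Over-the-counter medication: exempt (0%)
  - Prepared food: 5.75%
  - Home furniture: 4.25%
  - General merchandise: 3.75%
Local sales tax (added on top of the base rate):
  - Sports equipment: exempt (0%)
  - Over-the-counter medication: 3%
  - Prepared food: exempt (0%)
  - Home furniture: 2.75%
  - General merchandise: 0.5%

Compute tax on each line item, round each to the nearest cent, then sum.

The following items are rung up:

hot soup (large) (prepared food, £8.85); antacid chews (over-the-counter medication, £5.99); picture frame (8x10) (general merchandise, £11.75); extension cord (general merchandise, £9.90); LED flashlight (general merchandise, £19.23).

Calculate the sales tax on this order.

£2.43

Hot soup (large) £8.85: prepared food → 5.75% + 0% local = 5.75% → £0.51
Antacid chews £5.99: over-the-counter medication → 0% + 3% local = 3% → £0.18
Picture frame (8x10) £11.75: general merchandise → 3.75% + 0.5% local = 4.25% → £0.50
Extension cord £9.90: general merchandise → 3.75% + 0.5% local = 4.25% → £0.42
LED flashlight £19.23: general merchandise → 3.75% + 0.5% local = 4.25% → £0.82
Total tax = £0.51 + £0.18 + £0.50 + £0.42 + £0.82 = £2.43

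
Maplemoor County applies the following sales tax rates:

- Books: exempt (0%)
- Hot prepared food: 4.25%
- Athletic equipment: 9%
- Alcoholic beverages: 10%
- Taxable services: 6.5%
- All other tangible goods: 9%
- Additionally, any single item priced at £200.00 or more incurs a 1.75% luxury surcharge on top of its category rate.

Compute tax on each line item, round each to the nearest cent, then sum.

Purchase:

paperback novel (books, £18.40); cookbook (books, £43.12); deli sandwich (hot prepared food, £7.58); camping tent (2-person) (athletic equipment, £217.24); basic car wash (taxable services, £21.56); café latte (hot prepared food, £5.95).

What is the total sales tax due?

£25.32

Paperback novel £18.40: books → 0% → £0.00
Cookbook £43.12: books → 0% → £0.00
Deli sandwich £7.58: hot prepared food → 4.25% → £0.32
Camping tent (2-person) £217.24: athletic equipment → 9% + 1.75% surcharge = 10.75% → £23.35
Basic car wash £21.56: taxable services → 6.5% → £1.40
Café latte £5.95: hot prepared food → 4.25% → £0.25
Total tax = £0.32 + £23.35 + £1.40 + £0.25 = £25.32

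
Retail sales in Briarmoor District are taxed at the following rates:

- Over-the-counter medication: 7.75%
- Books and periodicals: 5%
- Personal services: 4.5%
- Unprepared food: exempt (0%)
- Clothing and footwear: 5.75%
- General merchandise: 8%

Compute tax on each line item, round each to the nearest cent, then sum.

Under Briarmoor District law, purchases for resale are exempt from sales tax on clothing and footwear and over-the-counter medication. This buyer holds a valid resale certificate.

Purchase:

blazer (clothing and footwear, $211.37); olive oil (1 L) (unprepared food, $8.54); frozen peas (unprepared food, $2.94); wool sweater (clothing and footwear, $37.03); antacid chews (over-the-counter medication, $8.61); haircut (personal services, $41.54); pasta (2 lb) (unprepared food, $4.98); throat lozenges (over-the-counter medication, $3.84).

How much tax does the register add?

$1.87

Blazer $211.37: clothing and footwear, buyer-exempt → 0% → $0.00
Olive oil (1 L) $8.54: unprepared food → 0% → $0.00
Frozen peas $2.94: unprepared food → 0% → $0.00
Wool sweater $37.03: clothing and footwear, buyer-exempt → 0% → $0.00
Antacid chews $8.61: over-the-counter medication, buyer-exempt → 0% → $0.00
Haircut $41.54: personal services → 4.5% → $1.87
Pasta (2 lb) $4.98: unprepared food → 0% → $0.00
Throat lozenges $3.84: over-the-counter medication, buyer-exempt → 0% → $0.00
Total tax = $1.87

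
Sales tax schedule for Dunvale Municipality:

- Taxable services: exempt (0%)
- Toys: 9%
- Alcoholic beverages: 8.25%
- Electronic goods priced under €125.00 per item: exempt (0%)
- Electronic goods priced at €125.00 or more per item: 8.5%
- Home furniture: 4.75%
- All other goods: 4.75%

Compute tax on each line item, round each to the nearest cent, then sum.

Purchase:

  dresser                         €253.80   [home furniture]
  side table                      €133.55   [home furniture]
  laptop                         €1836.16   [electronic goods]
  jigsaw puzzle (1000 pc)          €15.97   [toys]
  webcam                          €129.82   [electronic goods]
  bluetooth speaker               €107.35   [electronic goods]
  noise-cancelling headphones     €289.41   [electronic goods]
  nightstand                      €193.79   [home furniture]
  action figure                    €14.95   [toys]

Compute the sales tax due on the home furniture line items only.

€27.61

Dresser €253.80: home furniture → 4.75% → €12.06
Side table €133.55: home furniture → 4.75% → €6.34
Nightstand €193.79: home furniture → 4.75% → €9.21
Tax on home furniture = €12.06 + €6.34 + €9.21 = €27.61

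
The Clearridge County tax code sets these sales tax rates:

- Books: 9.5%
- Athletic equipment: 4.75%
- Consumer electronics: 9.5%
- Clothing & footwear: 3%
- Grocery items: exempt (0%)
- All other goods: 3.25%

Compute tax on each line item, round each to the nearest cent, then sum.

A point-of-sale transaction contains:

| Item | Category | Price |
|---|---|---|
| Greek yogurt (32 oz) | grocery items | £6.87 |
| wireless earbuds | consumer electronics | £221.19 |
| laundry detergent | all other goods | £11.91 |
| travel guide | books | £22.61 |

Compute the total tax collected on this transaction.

Greek yogurt (32 oz) £6.87: grocery items → 0% → £0.00
Wireless earbuds £221.19: consumer electronics → 9.5% → £21.01
Laundry detergent £11.91: all other goods → 3.25% → £0.39
Travel guide £22.61: books → 9.5% → £2.15
Total tax = £21.01 + £0.39 + £2.15 = £23.55

£23.55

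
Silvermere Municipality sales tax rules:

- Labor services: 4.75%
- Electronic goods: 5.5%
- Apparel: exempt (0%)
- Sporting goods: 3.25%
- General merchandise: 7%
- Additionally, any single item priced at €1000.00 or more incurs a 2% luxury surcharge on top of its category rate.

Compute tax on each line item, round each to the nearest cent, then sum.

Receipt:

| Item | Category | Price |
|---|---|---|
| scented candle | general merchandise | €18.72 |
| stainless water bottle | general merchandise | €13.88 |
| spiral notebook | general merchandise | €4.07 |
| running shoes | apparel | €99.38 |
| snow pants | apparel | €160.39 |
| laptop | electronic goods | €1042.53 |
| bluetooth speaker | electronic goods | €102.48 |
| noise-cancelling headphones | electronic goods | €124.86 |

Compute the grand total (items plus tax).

€1659.57

Scented candle €18.72: general merchandise → 7% → €1.31
Stainless water bottle €13.88: general merchandise → 7% → €0.97
Spiral notebook €4.07: general merchandise → 7% → €0.28
Running shoes €99.38: apparel → 0% → €0.00
Snow pants €160.39: apparel → 0% → €0.00
Laptop €1042.53: electronic goods → 5.5% + 2% surcharge = 7.5% → €78.19
Bluetooth speaker €102.48: electronic goods → 5.5% → €5.64
Noise-cancelling headphones €124.86: electronic goods → 5.5% → €6.87
Subtotal = €1566.31; tax = €93.26; total due = €1659.57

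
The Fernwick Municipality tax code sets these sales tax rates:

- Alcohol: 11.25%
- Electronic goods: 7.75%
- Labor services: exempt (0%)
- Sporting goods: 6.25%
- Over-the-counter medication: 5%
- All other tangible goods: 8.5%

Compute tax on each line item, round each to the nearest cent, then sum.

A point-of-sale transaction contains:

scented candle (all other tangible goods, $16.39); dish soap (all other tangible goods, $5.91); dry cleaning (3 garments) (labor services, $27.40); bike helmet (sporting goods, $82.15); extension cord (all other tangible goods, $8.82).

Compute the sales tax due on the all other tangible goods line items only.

Scented candle $16.39: all other tangible goods → 8.5% → $1.39
Dish soap $5.91: all other tangible goods → 8.5% → $0.50
Extension cord $8.82: all other tangible goods → 8.5% → $0.75
Tax on all other tangible goods = $1.39 + $0.50 + $0.75 = $2.64

$2.64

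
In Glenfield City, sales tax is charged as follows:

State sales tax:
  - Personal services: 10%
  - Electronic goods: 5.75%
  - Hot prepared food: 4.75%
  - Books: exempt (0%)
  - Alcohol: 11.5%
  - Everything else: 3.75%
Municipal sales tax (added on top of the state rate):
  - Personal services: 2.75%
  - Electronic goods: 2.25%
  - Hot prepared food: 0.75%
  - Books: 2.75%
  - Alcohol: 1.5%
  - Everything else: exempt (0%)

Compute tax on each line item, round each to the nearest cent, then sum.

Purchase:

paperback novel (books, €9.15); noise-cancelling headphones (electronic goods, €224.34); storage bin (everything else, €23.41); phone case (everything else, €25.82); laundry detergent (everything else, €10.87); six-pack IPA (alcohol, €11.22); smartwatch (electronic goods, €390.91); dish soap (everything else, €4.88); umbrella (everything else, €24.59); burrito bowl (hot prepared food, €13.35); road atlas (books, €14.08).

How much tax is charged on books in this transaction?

€0.64

Paperback novel €9.15: books → 0% + 2.75% municipal = 2.75% → €0.25
Road atlas €14.08: books → 0% + 2.75% municipal = 2.75% → €0.39
Tax on books = €0.25 + €0.39 = €0.64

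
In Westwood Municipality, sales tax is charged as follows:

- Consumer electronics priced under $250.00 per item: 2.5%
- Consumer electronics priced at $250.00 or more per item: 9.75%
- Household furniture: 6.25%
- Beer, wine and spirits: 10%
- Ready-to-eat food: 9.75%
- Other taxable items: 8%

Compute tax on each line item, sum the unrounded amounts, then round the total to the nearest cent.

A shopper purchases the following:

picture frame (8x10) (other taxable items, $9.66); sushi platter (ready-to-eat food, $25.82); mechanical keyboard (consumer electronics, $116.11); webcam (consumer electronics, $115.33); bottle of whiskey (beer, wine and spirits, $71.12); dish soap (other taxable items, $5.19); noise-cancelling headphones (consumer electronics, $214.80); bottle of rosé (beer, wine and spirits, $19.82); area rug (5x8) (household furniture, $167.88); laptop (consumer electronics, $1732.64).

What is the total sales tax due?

Picture frame (8x10) $9.66: other taxable items → 8% → $0.7728
Sushi platter $25.82: ready-to-eat food → 9.75% → $2.51745
Mechanical keyboard $116.11: consumer electronics, under $250.00 → 2.5% → $2.90275
Webcam $115.33: consumer electronics, under $250.00 → 2.5% → $2.88325
Bottle of whiskey $71.12: beer, wine and spirits → 10% → $7.112
Dish soap $5.19: other taxable items → 8% → $0.4152
Noise-cancelling headphones $214.80: consumer electronics, under $250.00 → 2.5% → $5.37
Bottle of rosé $19.82: beer, wine and spirits → 10% → $1.982
Area rug (5x8) $167.88: household furniture → 6.25% → $10.4925
Laptop $1732.64: consumer electronics, $250.00 or more → 9.75% → $168.9324
Unrounded tax sum = $203.38035 → $203.38

$203.38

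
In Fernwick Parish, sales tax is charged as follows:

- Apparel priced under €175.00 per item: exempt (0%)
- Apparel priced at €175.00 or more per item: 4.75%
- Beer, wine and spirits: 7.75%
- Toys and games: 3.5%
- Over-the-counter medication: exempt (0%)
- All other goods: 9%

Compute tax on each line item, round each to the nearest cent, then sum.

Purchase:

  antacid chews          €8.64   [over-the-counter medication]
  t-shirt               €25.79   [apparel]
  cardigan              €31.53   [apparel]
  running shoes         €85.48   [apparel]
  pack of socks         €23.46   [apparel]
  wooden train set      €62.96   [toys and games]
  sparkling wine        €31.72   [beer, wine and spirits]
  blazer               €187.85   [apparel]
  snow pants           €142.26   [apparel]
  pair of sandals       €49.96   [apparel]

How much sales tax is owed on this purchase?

Antacid chews €8.64: over-the-counter medication → 0% → €0.00
T-shirt €25.79: apparel, under €175.00 → 0% → €0.00
Cardigan €31.53: apparel, under €175.00 → 0% → €0.00
Running shoes €85.48: apparel, under €175.00 → 0% → €0.00
Pack of socks €23.46: apparel, under €175.00 → 0% → €0.00
Wooden train set €62.96: toys and games → 3.5% → €2.20
Sparkling wine €31.72: beer, wine and spirits → 7.75% → €2.46
Blazer €187.85: apparel, €175.00 or more → 4.75% → €8.92
Snow pants €142.26: apparel, under €175.00 → 0% → €0.00
Pair of sandals €49.96: apparel, under €175.00 → 0% → €0.00
Total tax = €2.20 + €2.46 + €8.92 = €13.58

€13.58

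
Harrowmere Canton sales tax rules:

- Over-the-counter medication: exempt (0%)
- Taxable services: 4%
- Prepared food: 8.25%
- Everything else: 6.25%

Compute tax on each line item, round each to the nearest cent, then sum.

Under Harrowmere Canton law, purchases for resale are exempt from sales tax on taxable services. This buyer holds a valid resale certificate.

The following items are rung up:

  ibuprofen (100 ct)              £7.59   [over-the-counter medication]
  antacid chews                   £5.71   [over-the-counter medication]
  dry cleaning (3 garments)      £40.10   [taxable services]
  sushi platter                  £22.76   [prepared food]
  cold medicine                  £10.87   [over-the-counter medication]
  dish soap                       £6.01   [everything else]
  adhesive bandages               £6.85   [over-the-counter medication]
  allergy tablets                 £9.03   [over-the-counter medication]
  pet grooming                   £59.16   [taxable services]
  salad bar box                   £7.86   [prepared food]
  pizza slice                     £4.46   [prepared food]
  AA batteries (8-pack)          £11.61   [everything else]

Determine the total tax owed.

£4.01

Ibuprofen (100 ct) £7.59: over-the-counter medication → 0% → £0.00
Antacid chews £5.71: over-the-counter medication → 0% → £0.00
Dry cleaning (3 garments) £40.10: taxable services, buyer-exempt → 0% → £0.00
Sushi platter £22.76: prepared food → 8.25% → £1.88
Cold medicine £10.87: over-the-counter medication → 0% → £0.00
Dish soap £6.01: everything else → 6.25% → £0.38
Adhesive bandages £6.85: over-the-counter medication → 0% → £0.00
Allergy tablets £9.03: over-the-counter medication → 0% → £0.00
Pet grooming £59.16: taxable services, buyer-exempt → 0% → £0.00
Salad bar box £7.86: prepared food → 8.25% → £0.65
Pizza slice £4.46: prepared food → 8.25% → £0.37
AA batteries (8-pack) £11.61: everything else → 6.25% → £0.73
Total tax = £1.88 + £0.38 + £0.65 + £0.37 + £0.73 = £4.01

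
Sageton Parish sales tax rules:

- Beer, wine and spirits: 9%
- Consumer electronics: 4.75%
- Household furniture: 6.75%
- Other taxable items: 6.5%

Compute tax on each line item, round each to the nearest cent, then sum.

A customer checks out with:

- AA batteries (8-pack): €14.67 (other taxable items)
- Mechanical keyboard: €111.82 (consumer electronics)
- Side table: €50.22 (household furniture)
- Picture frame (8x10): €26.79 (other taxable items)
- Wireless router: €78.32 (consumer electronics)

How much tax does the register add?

€15.11

AA batteries (8-pack) €14.67: other taxable items → 6.5% → €0.95
Mechanical keyboard €111.82: consumer electronics → 4.75% → €5.31
Side table €50.22: household furniture → 6.75% → €3.39
Picture frame (8x10) €26.79: other taxable items → 6.5% → €1.74
Wireless router €78.32: consumer electronics → 4.75% → €3.72
Total tax = €0.95 + €5.31 + €3.39 + €1.74 + €3.72 = €15.11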